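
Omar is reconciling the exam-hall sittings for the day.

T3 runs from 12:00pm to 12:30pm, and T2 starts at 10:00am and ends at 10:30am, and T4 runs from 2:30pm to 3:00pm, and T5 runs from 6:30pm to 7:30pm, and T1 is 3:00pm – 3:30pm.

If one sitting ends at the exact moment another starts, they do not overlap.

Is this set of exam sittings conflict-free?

Yes

Check each pair: they overlap iff neither finishes before the other starts.
Sorted by start: T2, T3, T4, T1, T5.
T3 starts after T2 ends; T2 is clear from here.
T4 starts after T3 ends; T3 is clear from here.
T1 starts exactly when T4 ends (back-to-back, no overlap); T4 is clear from here.
T5 starts after T1 ends.
Every pair is clear; the schedule has no overlaps.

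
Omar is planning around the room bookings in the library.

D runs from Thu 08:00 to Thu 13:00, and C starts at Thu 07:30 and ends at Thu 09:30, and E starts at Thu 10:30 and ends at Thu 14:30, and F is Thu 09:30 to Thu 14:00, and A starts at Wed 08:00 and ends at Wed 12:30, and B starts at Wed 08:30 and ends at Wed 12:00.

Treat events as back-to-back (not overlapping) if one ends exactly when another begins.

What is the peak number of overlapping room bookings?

3

Walk through starts and ends in time order (an end at T is processed before a start at T):
Wed 08:00 start A → 1
Wed 08:30 start B → 2
Wed 12:00 end B → 1
Wed 12:30 end A → 0
Thu 07:30 start C → 1
Thu 08:00 start D → 2
Thu 09:30 end C → 1
Thu 09:30 start F → 2
Thu 10:30 start E → 3
Thu 13:00 end D → 2
Thu 14:00 end F → 1
Thu 14:30 end E → 0
Peak is 3, at Thu 10:30 (D, E, F).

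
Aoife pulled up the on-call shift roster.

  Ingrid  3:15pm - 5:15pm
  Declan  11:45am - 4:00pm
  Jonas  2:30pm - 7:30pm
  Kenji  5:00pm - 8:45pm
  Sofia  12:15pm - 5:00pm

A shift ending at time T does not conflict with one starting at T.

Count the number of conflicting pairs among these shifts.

8

Sorted by start: Declan, Sofia, Jonas, Ingrid, Kenji.
Sofia starts before Declan ends → Declan and Sofia overlap.
Jonas starts before Declan ends → Declan and Jonas overlap.
Ingrid starts before Declan ends → Declan and Ingrid overlap.
Kenji starts after Declan ends.
Jonas starts before Sofia ends → Sofia and Jonas overlap.
Ingrid starts before Sofia ends → Sofia and Ingrid overlap.
Kenji starts exactly when Sofia ends (back-to-back, no overlap).
Ingrid starts before Jonas ends → Jonas and Ingrid overlap.
Kenji starts before Jonas ends → Jonas and Kenji overlap.
Kenji starts before Ingrid ends → Ingrid and Kenji overlap.
Overlapping pairs: Declan & Ingrid, Declan & Jonas, Declan & Sofia, Ingrid & Jonas, Ingrid & Kenji, Ingrid & Sofia, Jonas & Kenji, Jonas & Sofia — 8 in total.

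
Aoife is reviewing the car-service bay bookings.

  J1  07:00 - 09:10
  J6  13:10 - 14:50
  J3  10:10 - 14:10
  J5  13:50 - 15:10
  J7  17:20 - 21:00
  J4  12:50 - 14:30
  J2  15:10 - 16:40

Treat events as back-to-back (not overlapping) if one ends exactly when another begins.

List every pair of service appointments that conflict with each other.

Sorted by start: J1, J3, J4, J6, J5, J2, J7.
J3 starts after J1 ends, so J1 has no further overlaps.
J4 starts before J3 ends → J3 and J4 overlap.
J6 starts before J3 ends → J3 and J6 overlap.
J5 starts before J3 ends → J3 and J5 overlap.
J2 starts after J3 ends, so J3 has no further overlaps.
J6 starts before J4 ends → J4 and J6 overlap.
J5 starts before J4 ends → J4 and J5 overlap.
J2 starts after J4 ends, so J4 has no further overlaps.
J5 starts before J6 ends → J6 and J5 overlap.
J2 starts after J6 ends, so J6 has no further overlaps.
J2 starts exactly when J5 ends (back-to-back, no overlap), so J5 has no further overlaps.
J7 starts after J2 ends.

J3 & J4, J3 & J5, J3 & J6, J4 & J5, J4 & J6, J5 & J6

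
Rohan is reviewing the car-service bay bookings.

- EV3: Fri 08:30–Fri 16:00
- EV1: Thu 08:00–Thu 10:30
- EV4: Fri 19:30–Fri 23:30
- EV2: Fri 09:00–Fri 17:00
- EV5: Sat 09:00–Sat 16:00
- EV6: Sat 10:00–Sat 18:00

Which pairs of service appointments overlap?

Sorted by start: EV1, EV3, EV2, EV4, EV5, EV6.
EV3 starts after EV1 ends, so EV1 has no further overlaps.
EV2 starts before EV3 ends → EV3 and EV2 overlap.
EV4 starts after EV3 ends, so EV3 has no further overlaps.
EV4 starts after EV2 ends, so EV2 has no further overlaps.
EV5 starts after EV4 ends, so EV4 has no further overlaps.
EV6 starts before EV5 ends → EV5 and EV6 overlap.

EV2 & EV3, EV5 & EV6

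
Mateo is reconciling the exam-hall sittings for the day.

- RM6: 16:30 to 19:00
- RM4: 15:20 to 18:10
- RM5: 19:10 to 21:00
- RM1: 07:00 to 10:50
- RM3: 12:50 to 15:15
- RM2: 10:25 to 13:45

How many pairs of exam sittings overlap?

Sorted by start: RM1, RM2, RM3, RM4, RM6, RM5.
RM2 starts before RM1 ends → RM1 and RM2 overlap.
RM3 starts after RM1 ends, so RM1 has no further overlaps.
RM3 starts before RM2 ends → RM2 and RM3 overlap.
RM4 starts after RM2 ends, so RM2 has no further overlaps.
RM4 starts after RM3 ends, so RM3 has no further overlaps.
RM6 starts before RM4 ends → RM4 and RM6 overlap.
RM5 starts after RM4 ends.
RM5 starts after RM6 ends.
Overlapping pairs: RM1 & RM2, RM2 & RM3, RM4 & RM6 — 3 in total.

3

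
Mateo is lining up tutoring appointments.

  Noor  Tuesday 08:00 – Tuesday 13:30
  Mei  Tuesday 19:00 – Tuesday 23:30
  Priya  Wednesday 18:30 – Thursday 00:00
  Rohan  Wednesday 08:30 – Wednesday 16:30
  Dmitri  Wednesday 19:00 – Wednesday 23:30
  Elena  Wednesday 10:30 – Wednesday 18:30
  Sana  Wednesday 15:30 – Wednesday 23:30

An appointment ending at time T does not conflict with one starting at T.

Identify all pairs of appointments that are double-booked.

Sorted by start: Noor, Mei, Rohan, Elena, Sana, Priya, Dmitri.
Mei starts after Noor ends, so Noor has no further overlaps.
Rohan starts after Mei ends, so Mei has no further overlaps.
Elena starts before Rohan ends → Rohan and Elena overlap.
Sana starts before Rohan ends → Rohan and Sana overlap.
Priya starts after Rohan ends, so Rohan has no further overlaps.
Sana starts before Elena ends → Elena and Sana overlap.
Priya starts exactly when Elena ends (back-to-back, no overlap), so Elena has no further overlaps.
Priya starts before Sana ends → Sana and Priya overlap.
Dmitri starts before Sana ends → Sana and Dmitri overlap.
Dmitri starts before Priya ends → Priya and Dmitri overlap.

Dmitri & Priya, Dmitri & Sana, Elena & Rohan, Elena & Sana, Priya & Sana, Rohan & Sana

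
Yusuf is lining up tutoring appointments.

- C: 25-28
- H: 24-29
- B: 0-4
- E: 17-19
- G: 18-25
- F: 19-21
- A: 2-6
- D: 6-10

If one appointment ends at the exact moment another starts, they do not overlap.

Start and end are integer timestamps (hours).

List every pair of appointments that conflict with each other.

Sorted by start: B, A, D, E, G, F, H, C.
A starts before B ends → B and A overlap.
D starts after B ends, so nothing later overlaps B either.
D starts exactly when A ends (back-to-back, no overlap), so nothing later overlaps A either.
E starts after D ends, so nothing later overlaps D either.
G starts before E ends → E and G overlap.
F starts exactly when E ends (back-to-back, no overlap), so nothing later overlaps E either.
F starts before G ends → G and F overlap.
H starts before G ends → G and H overlap.
C starts exactly when G ends (back-to-back, no overlap).
H starts after F ends, so nothing later overlaps F either.
C starts before H ends → H and C overlap.

A & B, C & H, E & G, F & G, G & H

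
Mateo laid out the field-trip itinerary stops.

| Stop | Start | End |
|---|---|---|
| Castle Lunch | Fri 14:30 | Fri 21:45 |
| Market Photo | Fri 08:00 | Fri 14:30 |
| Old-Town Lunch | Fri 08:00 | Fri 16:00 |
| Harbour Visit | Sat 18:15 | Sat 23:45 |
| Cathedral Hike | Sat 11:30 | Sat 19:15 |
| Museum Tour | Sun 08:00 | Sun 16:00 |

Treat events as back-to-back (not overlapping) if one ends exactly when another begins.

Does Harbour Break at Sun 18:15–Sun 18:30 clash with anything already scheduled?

No — it doesn't clash with anything

Market Photo: ends Fri 14:30 at or before Harbour Break starts Sun 18:15 → clear.
Old-Town Lunch: ends Fri 16:00 at or before Harbour Break starts Sun 18:15 → clear.
Castle Lunch: ends Fri 21:45 at or before Harbour Break starts Sun 18:15 → clear.
Cathedral Hike: ends Sat 19:15 at or before Harbour Break starts Sun 18:15 → clear.
Harbour Visit: ends Sat 23:45 at or before Harbour Break starts Sun 18:15 → clear.
Museum Tour: ends Sun 16:00 at or before Harbour Break starts Sun 18:15 → clear.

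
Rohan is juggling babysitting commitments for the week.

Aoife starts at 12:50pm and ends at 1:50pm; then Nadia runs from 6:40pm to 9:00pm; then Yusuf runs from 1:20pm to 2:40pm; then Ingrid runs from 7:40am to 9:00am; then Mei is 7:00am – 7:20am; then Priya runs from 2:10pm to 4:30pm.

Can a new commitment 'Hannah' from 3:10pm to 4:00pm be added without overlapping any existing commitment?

No — it overlaps Priya

Mei: ends 7:20am at or before Hannah starts 3:10pm → clear.
Ingrid: ends 9:00am at or before Hannah starts 3:10pm → clear.
Aoife: ends 1:50pm at or before Hannah starts 3:10pm → clear.
Yusuf: ends 2:40pm at or before Hannah starts 3:10pm → clear.
Priya: starts 2:10pm before Hannah ends 4:00pm, and ends 4:30pm after Hannah starts 3:10pm → overlap.
Nadia: starts 6:40pm at or after Hannah ends 4:00pm → clear.
Hannah overlaps Priya.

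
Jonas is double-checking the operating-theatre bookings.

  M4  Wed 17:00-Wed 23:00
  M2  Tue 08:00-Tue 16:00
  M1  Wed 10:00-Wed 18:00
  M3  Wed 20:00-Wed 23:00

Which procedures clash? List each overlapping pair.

Check each pair: they overlap iff neither finishes before the other starts.
Sorted by start: M2, M1, M4, M3.
M1 starts after M2 ends, so nothing later overlaps M2 either.
M4 starts before M1 ends → M1 and M4 overlap.
M3 starts after M1 ends.
M3 starts before M4 ends → M4 and M3 overlap.

M1 & M4, M3 & M4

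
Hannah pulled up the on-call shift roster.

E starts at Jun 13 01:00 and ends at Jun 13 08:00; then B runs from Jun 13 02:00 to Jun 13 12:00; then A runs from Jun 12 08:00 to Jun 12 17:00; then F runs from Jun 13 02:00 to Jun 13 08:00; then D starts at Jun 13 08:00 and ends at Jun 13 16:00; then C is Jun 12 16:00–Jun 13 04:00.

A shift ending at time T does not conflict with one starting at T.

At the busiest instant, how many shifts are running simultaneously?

Sort all start/end points and keep a running count:
Jun 12 08:00 start A → 1
Jun 12 16:00 start C → 2
Jun 12 17:00 end A → 1
Jun 13 01:00 start E → 2
Jun 13 02:00 start B → 3
Jun 13 02:00 start F → 4
Jun 13 04:00 end C → 3
Jun 13 08:00 end E → 2
Jun 13 08:00 end F → 1
Jun 13 08:00 start D → 2
Jun 13 12:00 end B → 1
Jun 13 16:00 end D → 0
Peak is 4, at Jun 13 02:00 (B, C, E, F).

4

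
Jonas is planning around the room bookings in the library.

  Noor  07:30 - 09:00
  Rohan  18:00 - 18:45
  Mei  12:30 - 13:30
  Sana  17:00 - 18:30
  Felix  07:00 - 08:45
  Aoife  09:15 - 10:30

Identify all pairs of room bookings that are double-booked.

Sorted by start: Felix, Noor, Aoife, Mei, Sana, Rohan.
Noor starts before Felix ends → Felix and Noor overlap.
Aoife starts after Felix ends — done with Felix.
Aoife starts after Noor ends — done with Noor.
Mei starts after Aoife ends — done with Aoife.
Sana starts after Mei ends — done with Mei.
Rohan starts before Sana ends → Sana and Rohan overlap.

Felix & Noor, Rohan & Sana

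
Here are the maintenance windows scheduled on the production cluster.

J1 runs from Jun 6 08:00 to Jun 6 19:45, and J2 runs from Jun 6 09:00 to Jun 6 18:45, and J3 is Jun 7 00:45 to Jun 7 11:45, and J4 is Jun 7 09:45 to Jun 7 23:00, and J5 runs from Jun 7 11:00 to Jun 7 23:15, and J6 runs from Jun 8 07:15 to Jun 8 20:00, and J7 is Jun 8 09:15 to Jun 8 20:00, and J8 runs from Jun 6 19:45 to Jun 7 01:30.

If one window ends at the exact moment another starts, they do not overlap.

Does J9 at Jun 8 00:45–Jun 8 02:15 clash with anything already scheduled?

J1: ends Jun 6 19:45 at or before J9 starts Jun 8 00:45 → clear.
J2: ends Jun 6 18:45 at or before J9 starts Jun 8 00:45 → clear.
J8: ends Jun 7 01:30 at or before J9 starts Jun 8 00:45 → clear.
J3: ends Jun 7 11:45 at or before J9 starts Jun 8 00:45 → clear.
J4: ends Jun 7 23:00 at or before J9 starts Jun 8 00:45 → clear.
J5: ends Jun 7 23:15 at or before J9 starts Jun 8 00:45 → clear.
J6: starts Jun 8 07:15 at or after J9 ends Jun 8 02:15 → clear.
J7: starts Jun 8 09:15 at or after J9 ends Jun 8 02:15 → clear.

No — it doesn't clash with anything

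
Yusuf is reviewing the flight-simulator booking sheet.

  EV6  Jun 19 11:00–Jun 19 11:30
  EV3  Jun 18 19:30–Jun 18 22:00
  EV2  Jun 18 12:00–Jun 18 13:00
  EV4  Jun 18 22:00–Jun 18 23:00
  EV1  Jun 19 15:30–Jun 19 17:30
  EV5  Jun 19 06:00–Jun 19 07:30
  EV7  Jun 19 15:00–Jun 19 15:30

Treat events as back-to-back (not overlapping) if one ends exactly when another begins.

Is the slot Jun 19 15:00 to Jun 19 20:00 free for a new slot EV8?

EV2: ends Jun 18 13:00 at or before EV8 starts Jun 19 15:00 → clear.
EV3: ends Jun 18 22:00 at or before EV8 starts Jun 19 15:00 → clear.
EV4: ends Jun 18 23:00 at or before EV8 starts Jun 19 15:00 → clear.
EV5: ends Jun 19 07:30 at or before EV8 starts Jun 19 15:00 → clear.
EV6: ends Jun 19 11:30 at or before EV8 starts Jun 19 15:00 → clear.
EV7: starts Jun 19 15:00 before EV8 ends Jun 19 20:00, and ends Jun 19 15:30 after EV8 starts Jun 19 15:00 → overlap.
EV1: starts Jun 19 15:30 before EV8 ends Jun 19 20:00, and ends Jun 19 17:30 after EV8 starts Jun 19 15:00 → overlap.
EV8 overlaps EV1, EV7.

No — it overlaps EV1, EV7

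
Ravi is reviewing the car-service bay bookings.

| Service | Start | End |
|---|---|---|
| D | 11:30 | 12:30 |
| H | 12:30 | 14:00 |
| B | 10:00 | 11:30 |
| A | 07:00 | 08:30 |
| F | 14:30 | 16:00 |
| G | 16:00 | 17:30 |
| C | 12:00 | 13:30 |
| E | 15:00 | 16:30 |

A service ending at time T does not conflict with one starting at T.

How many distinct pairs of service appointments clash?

4

Sorted by start: A, B, D, C, H, F, E, G.
B starts after A ends, so A has no further overlaps.
D starts exactly when B ends (back-to-back, no overlap), so B has no further overlaps.
C starts before D ends → D and C overlap.
H starts exactly when D ends (back-to-back, no overlap), so D has no further overlaps.
H starts before C ends → C and H overlap.
F starts after C ends, so C has no further overlaps.
F starts after H ends, so H has no further overlaps.
E starts before F ends → F and E overlap.
G starts exactly when F ends (back-to-back, no overlap).
G starts before E ends → E and G overlap.
Overlapping pairs: C & D, C & H, E & F, E & G — 4 in total.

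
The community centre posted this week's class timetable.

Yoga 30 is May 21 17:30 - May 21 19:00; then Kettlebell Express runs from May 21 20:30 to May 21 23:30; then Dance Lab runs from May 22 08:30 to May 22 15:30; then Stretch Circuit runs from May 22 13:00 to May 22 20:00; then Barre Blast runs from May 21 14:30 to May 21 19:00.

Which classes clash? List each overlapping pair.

Sorted by start: Barre Blast, Yoga 30, Kettlebell Express, Dance Lab, Stretch Circuit.
Yoga 30 starts before Barre Blast ends → Barre Blast and Yoga 30 overlap.
Kettlebell Express starts after Barre Blast ends, so Barre Blast has no further overlaps.
Kettlebell Express starts after Yoga 30 ends, so Yoga 30 has no further overlaps.
Dance Lab starts after Kettlebell Express ends, so Kettlebell Express has no further overlaps.
Stretch Circuit starts before Dance Lab ends → Dance Lab and Stretch Circuit overlap.

Barre Blast & Yoga 30, Dance Lab & Stretch Circuit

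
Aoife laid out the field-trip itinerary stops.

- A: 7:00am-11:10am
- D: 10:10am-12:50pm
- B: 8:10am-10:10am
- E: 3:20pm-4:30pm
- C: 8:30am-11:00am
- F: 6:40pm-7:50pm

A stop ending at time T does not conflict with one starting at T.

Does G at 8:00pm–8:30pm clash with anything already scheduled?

A: ends 11:10am at or before G starts 8:00pm → clear.
B: ends 10:10am at or before G starts 8:00pm → clear.
C: ends 11:00am at or before G starts 8:00pm → clear.
D: ends 12:50pm at or before G starts 8:00pm → clear.
E: ends 4:30pm at or before G starts 8:00pm → clear.
F: ends 7:50pm at or before G starts 8:00pm → clear.

No — it doesn't clash with anything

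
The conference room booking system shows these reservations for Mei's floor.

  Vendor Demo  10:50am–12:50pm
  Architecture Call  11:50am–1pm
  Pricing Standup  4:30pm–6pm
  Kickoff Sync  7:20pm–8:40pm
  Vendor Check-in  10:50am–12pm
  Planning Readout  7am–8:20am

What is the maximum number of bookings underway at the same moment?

3

Sweep the timeline, counting +1 at each start and −1 at each end (ends before starts at a tie):
7am start Planning Readout → 1
8:20am end Planning Readout → 0
10:50am start Vendor Check-in → 1
10:50am start Vendor Demo → 2
11:50am start Architecture Call → 3
12pm end Vendor Check-in → 2
12:50pm end Vendor Demo → 1
1pm end Architecture Call → 0
4:30pm start Pricing Standup → 1
6pm end Pricing Standup → 0
7:20pm start Kickoff Sync → 1
8:40pm end Kickoff Sync → 0
Peak is 3, at 11:50am (Architecture Call, Vendor Check-in, Vendor Demo).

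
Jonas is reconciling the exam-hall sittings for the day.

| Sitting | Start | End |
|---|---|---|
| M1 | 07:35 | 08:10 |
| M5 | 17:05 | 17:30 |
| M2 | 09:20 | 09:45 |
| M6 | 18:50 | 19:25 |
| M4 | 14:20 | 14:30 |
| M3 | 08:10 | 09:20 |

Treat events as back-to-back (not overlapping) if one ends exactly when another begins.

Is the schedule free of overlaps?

Sorted by start: M1, M3, M2, M4, M5, M6.
M3 starts exactly when M1 ends (back-to-back, no overlap); M1 is clear from here.
M2 starts exactly when M3 ends (back-to-back, no overlap); M3 is clear from here.
M4 starts after M2 ends; M2 is clear from here.
M5 starts after M4 ends; M4 is clear from here.
M6 starts after M5 ends.
Every pair is clear; the schedule has no overlaps.

Yes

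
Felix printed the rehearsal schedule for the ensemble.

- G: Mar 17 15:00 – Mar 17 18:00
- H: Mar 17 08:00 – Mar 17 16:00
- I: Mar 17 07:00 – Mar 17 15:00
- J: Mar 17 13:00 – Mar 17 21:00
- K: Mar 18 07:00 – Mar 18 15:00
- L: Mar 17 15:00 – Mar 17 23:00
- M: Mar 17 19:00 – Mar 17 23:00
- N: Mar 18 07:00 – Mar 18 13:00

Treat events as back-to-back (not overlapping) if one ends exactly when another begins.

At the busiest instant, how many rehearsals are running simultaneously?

Sweep the timeline, counting +1 at each start and −1 at each end (ends before starts at a tie):
Mar 17 07:00 start I → 1
Mar 17 08:00 start H → 2
Mar 17 13:00 start J → 3
Mar 17 15:00 end I → 2
Mar 17 15:00 start G → 3
Mar 17 15:00 start L → 4
Mar 17 16:00 end H → 3
Mar 17 18:00 end G → 2
Mar 17 19:00 start M → 3
Mar 17 21:00 end J → 2
Mar 17 23:00 end L → 1
Mar 17 23:00 end M → 0
Mar 18 07:00 start K → 1
Mar 18 07:00 start N → 2
Mar 18 13:00 end N → 1
Mar 18 15:00 end K → 0
Peak is 4, at Mar 17 15:00 (G, H, J, L).

4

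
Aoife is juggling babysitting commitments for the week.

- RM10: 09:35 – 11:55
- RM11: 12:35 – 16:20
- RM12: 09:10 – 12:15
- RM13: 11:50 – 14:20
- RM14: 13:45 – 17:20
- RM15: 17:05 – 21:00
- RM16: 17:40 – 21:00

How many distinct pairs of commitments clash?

Sorted by start: RM12, RM10, RM13, RM11, RM14, RM15, RM16.
RM10 starts before RM12 ends → RM12 and RM10 overlap.
RM13 starts before RM12 ends → RM12 and RM13 overlap.
RM11 starts after RM12 ends, so nothing later overlaps RM12 either.
RM13 starts before RM10 ends → RM10 and RM13 overlap.
RM11 starts after RM10 ends, so nothing later overlaps RM10 either.
RM11 starts before RM13 ends → RM13 and RM11 overlap.
RM14 starts before RM13 ends → RM13 and RM14 overlap.
RM15 starts after RM13 ends, so nothing later overlaps RM13 either.
RM14 starts before RM11 ends → RM11 and RM14 overlap.
RM15 starts after RM11 ends, so nothing later overlaps RM11 either.
RM15 starts before RM14 ends → RM14 and RM15 overlap.
RM16 starts after RM14 ends.
RM16 starts before RM15 ends → RM15 and RM16 overlap.
Overlapping pairs: RM10 & RM12, RM10 & RM13, RM11 & RM13, RM11 & RM14, RM12 & RM13, RM13 & RM14, RM14 & RM15, RM15 & RM16 — 8 in total.

8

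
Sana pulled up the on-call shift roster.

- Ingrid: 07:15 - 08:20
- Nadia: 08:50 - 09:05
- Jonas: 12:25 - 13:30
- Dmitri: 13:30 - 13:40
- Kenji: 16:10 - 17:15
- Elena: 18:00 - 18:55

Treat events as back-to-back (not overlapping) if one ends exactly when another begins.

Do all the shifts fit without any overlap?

Yes

Sorted by start: Ingrid, Nadia, Jonas, Dmitri, Kenji, Elena.
Nadia starts after Ingrid ends, so nothing later overlaps Ingrid either.
Jonas starts after Nadia ends, so nothing later overlaps Nadia either.
Dmitri starts exactly when Jonas ends (back-to-back, no overlap), so nothing later overlaps Jonas either.
Kenji starts after Dmitri ends, so nothing later overlaps Dmitri either.
Elena starts after Kenji ends.
Every pair is clear; the schedule has no overlaps.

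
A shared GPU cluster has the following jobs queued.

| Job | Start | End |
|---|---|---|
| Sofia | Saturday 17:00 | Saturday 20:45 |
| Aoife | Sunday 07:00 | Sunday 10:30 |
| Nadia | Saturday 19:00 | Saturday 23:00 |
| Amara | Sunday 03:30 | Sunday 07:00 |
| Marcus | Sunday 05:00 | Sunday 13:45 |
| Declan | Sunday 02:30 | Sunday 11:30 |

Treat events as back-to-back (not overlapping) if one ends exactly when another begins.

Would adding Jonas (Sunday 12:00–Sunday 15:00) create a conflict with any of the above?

Yes — it overlaps Marcus

Sofia: ends Saturday 20:45 at or before Jonas starts Sunday 12:00 → clear.
Nadia: ends Saturday 23:00 at or before Jonas starts Sunday 12:00 → clear.
Declan: ends Sunday 11:30 at or before Jonas starts Sunday 12:00 → clear.
Amara: ends Sunday 07:00 at or before Jonas starts Sunday 12:00 → clear.
Marcus: starts Sunday 05:00 before Jonas ends Sunday 15:00, and ends Sunday 13:45 after Jonas starts Sunday 12:00 → overlap.
Aoife: ends Sunday 10:30 at or before Jonas starts Sunday 12:00 → clear.
Jonas overlaps Marcus.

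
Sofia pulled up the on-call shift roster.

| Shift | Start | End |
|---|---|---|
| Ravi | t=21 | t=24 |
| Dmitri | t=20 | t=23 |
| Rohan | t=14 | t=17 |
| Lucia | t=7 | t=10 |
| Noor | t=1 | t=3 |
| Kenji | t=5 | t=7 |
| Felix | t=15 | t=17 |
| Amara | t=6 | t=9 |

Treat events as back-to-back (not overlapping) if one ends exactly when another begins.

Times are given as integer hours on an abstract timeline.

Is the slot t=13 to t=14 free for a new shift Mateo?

Noor: ends t=3 at or before Mateo starts t=13 → clear.
Kenji: ends t=7 at or before Mateo starts t=13 → clear.
Amara: ends t=9 at or before Mateo starts t=13 → clear.
Lucia: ends t=10 at or before Mateo starts t=13 → clear.
Rohan: starts t=14 at or after Mateo ends t=14 → clear.
Felix: starts t=15 at or after Mateo ends t=14 → clear.
Dmitri: starts t=20 at or after Mateo ends t=14 → clear.
Ravi: starts t=21 at or after Mateo ends t=14 → clear.

Yes — the slot is free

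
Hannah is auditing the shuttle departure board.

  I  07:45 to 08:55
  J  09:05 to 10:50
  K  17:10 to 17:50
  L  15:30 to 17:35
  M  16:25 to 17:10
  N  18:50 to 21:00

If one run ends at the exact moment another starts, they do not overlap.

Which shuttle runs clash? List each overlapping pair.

K & L, L & M

Check each pair: they overlap iff neither finishes before the other starts.
Sorted by start: I, J, L, M, K, N.
J starts after I ends, so nothing later overlaps I either.
L starts after J ends, so nothing later overlaps J either.
M starts before L ends → L and M overlap.
K starts before L ends → L and K overlap.
N starts after L ends.
K starts exactly when M ends (back-to-back, no overlap), so nothing later overlaps M either.
N starts after K ends.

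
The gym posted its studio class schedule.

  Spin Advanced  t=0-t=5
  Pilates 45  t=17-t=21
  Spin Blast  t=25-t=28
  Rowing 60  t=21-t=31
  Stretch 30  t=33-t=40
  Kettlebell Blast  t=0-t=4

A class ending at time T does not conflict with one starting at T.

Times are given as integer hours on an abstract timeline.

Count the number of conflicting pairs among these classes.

2

Sorted by start: Kettlebell Blast, Spin Advanced, Pilates 45, Rowing 60, Spin Blast, Stretch 30.
Spin Advanced starts before Kettlebell Blast ends → Kettlebell Blast and Spin Advanced overlap.
Pilates 45 starts after Kettlebell Blast ends, so nothing later overlaps Kettlebell Blast either.
Pilates 45 starts after Spin Advanced ends, so nothing later overlaps Spin Advanced either.
Rowing 60 starts exactly when Pilates 45 ends (back-to-back, no overlap), so nothing later overlaps Pilates 45 either.
Spin Blast starts before Rowing 60 ends → Rowing 60 and Spin Blast overlap.
Stretch 30 starts after Rowing 60 ends.
Stretch 30 starts after Spin Blast ends.
Overlapping pairs: Kettlebell Blast & Spin Advanced, Rowing 60 & Spin Blast — 2 in total.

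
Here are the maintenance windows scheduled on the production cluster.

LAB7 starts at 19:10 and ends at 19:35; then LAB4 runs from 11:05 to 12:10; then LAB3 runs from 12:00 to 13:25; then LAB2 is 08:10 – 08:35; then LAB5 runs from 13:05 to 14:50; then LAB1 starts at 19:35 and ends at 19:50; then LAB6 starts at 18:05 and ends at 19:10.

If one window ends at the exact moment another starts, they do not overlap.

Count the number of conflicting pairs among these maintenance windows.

Sorted by start: LAB2, LAB4, LAB3, LAB5, LAB6, LAB7, LAB1.
LAB4 starts after LAB2 ends, so LAB2 has no further overlaps.
LAB3 starts before LAB4 ends → LAB4 and LAB3 overlap.
LAB5 starts after LAB4 ends, so LAB4 has no further overlaps.
LAB5 starts before LAB3 ends → LAB3 and LAB5 overlap.
LAB6 starts after LAB3 ends, so LAB3 has no further overlaps.
LAB6 starts after LAB5 ends, so LAB5 has no further overlaps.
LAB7 starts exactly when LAB6 ends (back-to-back, no overlap), so LAB6 has no further overlaps.
LAB1 starts exactly when LAB7 ends (back-to-back, no overlap).
Overlapping pairs: LAB3 & LAB4, LAB3 & LAB5 — 2 in total.

2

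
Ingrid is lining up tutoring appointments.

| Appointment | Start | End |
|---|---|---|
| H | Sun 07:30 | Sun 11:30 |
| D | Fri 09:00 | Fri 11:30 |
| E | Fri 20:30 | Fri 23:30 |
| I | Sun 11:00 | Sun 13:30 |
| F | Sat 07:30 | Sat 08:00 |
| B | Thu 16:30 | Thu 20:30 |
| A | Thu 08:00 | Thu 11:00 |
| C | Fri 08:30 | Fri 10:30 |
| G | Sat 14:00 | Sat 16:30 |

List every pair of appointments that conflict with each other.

Sorted by start: A, B, C, D, E, F, G, H, I.
B starts after A ends, so A has no further overlaps.
C starts after B ends, so B has no further overlaps.
D starts before C ends → C and D overlap.
E starts after C ends, so C has no further overlaps.
E starts after D ends, so D has no further overlaps.
F starts after E ends, so E has no further overlaps.
G starts after F ends, so F has no further overlaps.
H starts after G ends, so G has no further overlaps.
I starts before H ends → H and I overlap.

C & D, H & I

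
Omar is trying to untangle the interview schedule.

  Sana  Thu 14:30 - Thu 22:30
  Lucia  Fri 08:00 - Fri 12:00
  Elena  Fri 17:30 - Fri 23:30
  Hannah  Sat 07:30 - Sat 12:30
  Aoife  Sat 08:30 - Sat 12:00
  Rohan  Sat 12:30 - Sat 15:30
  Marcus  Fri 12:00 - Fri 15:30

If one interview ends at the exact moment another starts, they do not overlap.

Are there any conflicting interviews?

Check each pair: they overlap iff neither finishes before the other starts.
Sorted by start: Sana, Lucia, Marcus, Elena, Hannah, Aoife, Rohan.
Lucia starts after Sana ends, so nothing later overlaps Sana either.
Marcus starts exactly when Lucia ends (back-to-back, no overlap), so nothing later overlaps Lucia either.
Elena starts after Marcus ends, so nothing later overlaps Marcus either.
Hannah starts after Elena ends, so nothing later overlaps Elena either.
Aoife starts before Hannah ends → Hannah and Aoife overlap.
That's a conflict, so the schedule is not conflict-free.

Yes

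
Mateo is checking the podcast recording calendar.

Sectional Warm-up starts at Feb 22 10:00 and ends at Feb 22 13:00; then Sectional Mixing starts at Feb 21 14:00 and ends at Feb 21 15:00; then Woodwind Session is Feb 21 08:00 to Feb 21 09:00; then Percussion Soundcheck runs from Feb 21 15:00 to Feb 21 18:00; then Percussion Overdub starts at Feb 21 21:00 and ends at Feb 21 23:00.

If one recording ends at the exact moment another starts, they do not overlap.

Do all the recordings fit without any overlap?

Sorted by start: Woodwind Session, Sectional Mixing, Percussion Soundcheck, Percussion Overdub, Sectional Warm-up.
Sectional Mixing starts after Woodwind Session ends — done with Woodwind Session.
Percussion Soundcheck starts exactly when Sectional Mixing ends (back-to-back, no overlap) — done with Sectional Mixing.
Percussion Overdub starts after Percussion Soundcheck ends — done with Percussion Soundcheck.
Sectional Warm-up starts after Percussion Overdub ends.
Every pair is clear; the schedule has no overlaps.

Yes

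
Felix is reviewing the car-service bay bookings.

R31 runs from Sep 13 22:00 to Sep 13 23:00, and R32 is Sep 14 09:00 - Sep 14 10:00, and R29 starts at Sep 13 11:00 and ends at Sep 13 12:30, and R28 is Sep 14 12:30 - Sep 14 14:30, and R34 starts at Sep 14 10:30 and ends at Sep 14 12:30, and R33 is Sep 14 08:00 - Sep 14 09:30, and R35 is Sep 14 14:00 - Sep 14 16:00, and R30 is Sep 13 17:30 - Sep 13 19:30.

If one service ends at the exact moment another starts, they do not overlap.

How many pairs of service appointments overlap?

2

Sorted by start: R29, R30, R31, R33, R32, R34, R28, R35.
R30 starts after R29 ends, so nothing later overlaps R29 either.
R31 starts after R30 ends, so nothing later overlaps R30 either.
R33 starts after R31 ends, so nothing later overlaps R31 either.
R32 starts before R33 ends → R33 and R32 overlap.
R34 starts after R33 ends, so nothing later overlaps R33 either.
R34 starts after R32 ends, so nothing later overlaps R32 either.
R28 starts exactly when R34 ends (back-to-back, no overlap), so nothing later overlaps R34 either.
R35 starts before R28 ends → R28 and R35 overlap.
Overlapping pairs: R28 & R35, R32 & R33 — 2 in total.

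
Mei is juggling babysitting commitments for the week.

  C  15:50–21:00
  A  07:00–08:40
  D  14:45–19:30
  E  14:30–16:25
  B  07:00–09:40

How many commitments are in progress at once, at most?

Sweep the timeline, counting +1 at each start and −1 at each end (ends before starts at a tie):
07:00 start A → 1
07:00 start B → 2
08:40 end A → 1
09:40 end B → 0
14:30 start E → 1
14:45 start D → 2
15:50 start C → 3
16:25 end E → 2
19:30 end D → 1
21:00 end C → 0
Peak is 3, at 15:50 (C, D, E).

3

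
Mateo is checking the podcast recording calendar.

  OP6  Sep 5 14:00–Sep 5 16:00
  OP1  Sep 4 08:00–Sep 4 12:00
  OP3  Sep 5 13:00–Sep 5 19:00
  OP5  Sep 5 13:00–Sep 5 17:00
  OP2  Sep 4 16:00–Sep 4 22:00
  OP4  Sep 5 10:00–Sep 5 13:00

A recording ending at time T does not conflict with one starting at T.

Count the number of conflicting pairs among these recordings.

Sorted by start: OP1, OP2, OP4, OP3, OP5, OP6.
OP2 starts after OP1 ends, so nothing later overlaps OP1 either.
OP4 starts after OP2 ends, so nothing later overlaps OP2 either.
OP3 starts exactly when OP4 ends (back-to-back, no overlap), so nothing later overlaps OP4 either.
OP5 starts before OP3 ends → OP3 and OP5 overlap.
OP6 starts before OP3 ends → OP3 and OP6 overlap.
OP6 starts before OP5 ends → OP5 and OP6 overlap.
Overlapping pairs: OP3 & OP5, OP3 & OP6, OP5 & OP6 — 3 in total.

3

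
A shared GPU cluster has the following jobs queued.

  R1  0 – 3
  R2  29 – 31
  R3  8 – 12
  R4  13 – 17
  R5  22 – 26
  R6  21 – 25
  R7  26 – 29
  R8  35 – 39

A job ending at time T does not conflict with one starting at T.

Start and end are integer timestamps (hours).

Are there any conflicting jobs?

Yes

Two intervals overlap when each starts before the other ends.
Sorted by start: R1, R3, R4, R6, R5, R7, R2, R8.
R3 starts after R1 ends, so nothing later overlaps R1 either.
R4 starts after R3 ends, so nothing later overlaps R3 either.
R6 starts after R4 ends, so nothing later overlaps R4 either.
R5 starts before R6 ends → R6 and R5 overlap.
That's a conflict, so the schedule is not conflict-free.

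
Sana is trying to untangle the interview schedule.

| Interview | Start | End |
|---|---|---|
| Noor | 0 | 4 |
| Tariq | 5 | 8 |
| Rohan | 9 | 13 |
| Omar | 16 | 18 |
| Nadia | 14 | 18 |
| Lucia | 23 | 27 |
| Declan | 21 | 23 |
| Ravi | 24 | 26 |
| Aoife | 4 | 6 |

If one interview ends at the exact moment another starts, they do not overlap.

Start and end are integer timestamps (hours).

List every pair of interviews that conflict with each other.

Aoife & Tariq, Lucia & Ravi, Nadia & Omar

Check each pair: they overlap iff neither finishes before the other starts.
Sorted by start: Noor, Aoife, Tariq, Rohan, Nadia, Omar, Declan, Lucia, Ravi.
Aoife starts exactly when Noor ends (back-to-back, no overlap), so Noor has no further overlaps.
Tariq starts before Aoife ends → Aoife and Tariq overlap.
Rohan starts after Aoife ends, so Aoife has no further overlaps.
Rohan starts after Tariq ends, so Tariq has no further overlaps.
Nadia starts after Rohan ends, so Rohan has no further overlaps.
Omar starts before Nadia ends → Nadia and Omar overlap.
Declan starts after Nadia ends, so Nadia has no further overlaps.
Declan starts after Omar ends, so Omar has no further overlaps.
Lucia starts exactly when Declan ends (back-to-back, no overlap), so Declan has no further overlaps.
Ravi starts before Lucia ends → Lucia and Ravi overlap.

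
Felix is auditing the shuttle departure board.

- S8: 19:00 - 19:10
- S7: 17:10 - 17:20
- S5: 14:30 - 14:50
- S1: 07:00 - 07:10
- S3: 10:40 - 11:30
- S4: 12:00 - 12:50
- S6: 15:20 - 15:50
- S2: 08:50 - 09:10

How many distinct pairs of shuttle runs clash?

Sorted by start: S1, S2, S3, S4, S5, S6, S7, S8.
S2 starts after S1 ends — done with S1.
S3 starts after S2 ends — done with S2.
S4 starts after S3 ends — done with S3.
S5 starts after S4 ends — done with S4.
S6 starts after S5 ends — done with S5.
S7 starts after S6 ends — done with S6.
S8 starts after S7 ends.
No pair overlaps.

0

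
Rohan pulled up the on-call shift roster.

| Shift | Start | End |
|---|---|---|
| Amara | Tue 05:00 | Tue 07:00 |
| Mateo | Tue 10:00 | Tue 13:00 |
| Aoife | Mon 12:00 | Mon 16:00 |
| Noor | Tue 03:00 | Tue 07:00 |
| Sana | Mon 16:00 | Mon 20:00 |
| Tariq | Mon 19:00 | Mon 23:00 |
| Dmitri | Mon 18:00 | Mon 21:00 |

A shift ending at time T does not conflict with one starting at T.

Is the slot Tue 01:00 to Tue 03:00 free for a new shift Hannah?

Aoife: ends Mon 16:00 at or before Hannah starts Tue 01:00 → clear.
Sana: ends Mon 20:00 at or before Hannah starts Tue 01:00 → clear.
Dmitri: ends Mon 21:00 at or before Hannah starts Tue 01:00 → clear.
Tariq: ends Mon 23:00 at or before Hannah starts Tue 01:00 → clear.
Noor: starts Tue 03:00 at or after Hannah ends Tue 03:00 → clear.
Amara: starts Tue 05:00 at or after Hannah ends Tue 03:00 → clear.
Mateo: starts Tue 10:00 at or after Hannah ends Tue 03:00 → clear.

Yes — the slot is free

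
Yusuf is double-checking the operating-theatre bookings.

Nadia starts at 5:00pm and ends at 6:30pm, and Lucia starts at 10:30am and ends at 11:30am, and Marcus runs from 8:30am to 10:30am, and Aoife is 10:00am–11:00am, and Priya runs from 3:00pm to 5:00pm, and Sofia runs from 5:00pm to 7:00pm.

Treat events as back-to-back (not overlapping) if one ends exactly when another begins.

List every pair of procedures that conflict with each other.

Aoife & Lucia, Aoife & Marcus, Nadia & Sofia

Sorted by start: Marcus, Aoife, Lucia, Priya, Sofia, Nadia.
Aoife starts before Marcus ends → Marcus and Aoife overlap.
Lucia starts exactly when Marcus ends (back-to-back, no overlap), so nothing later overlaps Marcus either.
Lucia starts before Aoife ends → Aoife and Lucia overlap.
Priya starts after Aoife ends, so nothing later overlaps Aoife either.
Priya starts after Lucia ends, so nothing later overlaps Lucia either.
Sofia starts exactly when Priya ends (back-to-back, no overlap), so nothing later overlaps Priya either.
Nadia starts before Sofia ends → Sofia and Nadia overlap.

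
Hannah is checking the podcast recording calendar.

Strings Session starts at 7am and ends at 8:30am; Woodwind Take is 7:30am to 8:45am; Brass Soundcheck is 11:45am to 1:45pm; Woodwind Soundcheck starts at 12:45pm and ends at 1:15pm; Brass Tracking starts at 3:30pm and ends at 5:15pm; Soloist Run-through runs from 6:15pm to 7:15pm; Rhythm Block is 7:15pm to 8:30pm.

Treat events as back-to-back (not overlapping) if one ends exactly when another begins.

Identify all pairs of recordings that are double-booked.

Brass Soundcheck & Woodwind Soundcheck, Strings Session & Woodwind Take

Sorted by start: Strings Session, Woodwind Take, Brass Soundcheck, Woodwind Soundcheck, Brass Tracking, Soloist Run-through, Rhythm Block.
Woodwind Take starts before Strings Session ends → Strings Session and Woodwind Take overlap.
Brass Soundcheck starts after Strings Session ends, so nothing later overlaps Strings Session either.
Brass Soundcheck starts after Woodwind Take ends, so nothing later overlaps Woodwind Take either.
Woodwind Soundcheck starts before Brass Soundcheck ends → Brass Soundcheck and Woodwind Soundcheck overlap.
Brass Tracking starts after Brass Soundcheck ends, so nothing later overlaps Brass Soundcheck either.
Brass Tracking starts after Woodwind Soundcheck ends, so nothing later overlaps Woodwind Soundcheck either.
Soloist Run-through starts after Brass Tracking ends, so nothing later overlaps Brass Tracking either.
Rhythm Block starts exactly when Soloist Run-through ends (back-to-back, no overlap).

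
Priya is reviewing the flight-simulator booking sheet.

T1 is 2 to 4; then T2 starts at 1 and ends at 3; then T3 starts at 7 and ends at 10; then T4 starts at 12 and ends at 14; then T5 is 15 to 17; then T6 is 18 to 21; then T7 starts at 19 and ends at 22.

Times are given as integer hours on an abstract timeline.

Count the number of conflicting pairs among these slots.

Sorted by start: T2, T1, T3, T4, T5, T6, T7.
T1 starts before T2 ends → T2 and T1 overlap.
T3 starts after T2 ends; T2 is clear from here.
T3 starts after T1 ends; T1 is clear from here.
T4 starts after T3 ends; T3 is clear from here.
T5 starts after T4 ends; T4 is clear from here.
T6 starts after T5 ends; T5 is clear from here.
T7 starts before T6 ends → T6 and T7 overlap.
Overlapping pairs: T1 & T2, T6 & T7 — 2 in total.

2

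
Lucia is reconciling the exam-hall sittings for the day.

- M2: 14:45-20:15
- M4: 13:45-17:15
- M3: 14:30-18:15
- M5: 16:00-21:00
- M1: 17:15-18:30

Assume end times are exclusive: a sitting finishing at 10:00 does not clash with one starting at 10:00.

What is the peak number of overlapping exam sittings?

Sort all start/end points and keep a running count:
13:45 start M4 → 1
14:30 start M3 → 2
14:45 start M2 → 3
16:00 start M5 → 4
17:15 end M4 → 3
17:15 start M1 → 4
18:15 end M3 → 3
18:30 end M1 → 2
20:15 end M2 → 1
21:00 end M5 → 0
Peak is 4, at 16:00 (M2, M3, M4, M5).

4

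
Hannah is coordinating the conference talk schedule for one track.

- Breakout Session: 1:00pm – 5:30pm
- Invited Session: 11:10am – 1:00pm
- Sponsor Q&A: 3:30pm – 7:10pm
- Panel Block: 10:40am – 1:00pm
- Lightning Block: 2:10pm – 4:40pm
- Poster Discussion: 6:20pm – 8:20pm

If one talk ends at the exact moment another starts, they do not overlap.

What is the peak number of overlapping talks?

Walk through starts and ends in time order (an end at T is processed before a start at T):
10:40am start Panel Block → 1
11:10am start Invited Session → 2
1:00pm end Invited Session → 1
1:00pm end Panel Block → 0
1:00pm start Breakout Session → 1
2:10pm start Lightning Block → 2
3:30pm start Sponsor Q&A → 3
4:40pm end Lightning Block → 2
5:30pm end Breakout Session → 1
6:20pm start Poster Discussion → 2
7:10pm end Sponsor Q&A → 1
8:20pm end Poster Discussion → 0
Peak is 3, at 3:30pm (Breakout Session, Lightning Block, Sponsor Q&A).

3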